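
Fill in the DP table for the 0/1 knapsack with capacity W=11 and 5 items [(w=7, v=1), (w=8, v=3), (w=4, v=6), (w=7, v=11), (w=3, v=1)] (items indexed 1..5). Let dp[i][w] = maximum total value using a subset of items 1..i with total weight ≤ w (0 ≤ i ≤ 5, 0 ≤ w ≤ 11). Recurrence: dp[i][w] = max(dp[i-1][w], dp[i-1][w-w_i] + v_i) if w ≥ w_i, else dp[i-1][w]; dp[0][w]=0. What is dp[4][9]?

11

i\w   0   1   2   3   4   5   6   7   8   9  10  11
  0   0   0   0   0   0   0   0   0   0   0   0   0
  1   0   0   0   0   0   0   0   1   1   1   1   1
  2   0   0   0   0   0   0   0   1   3   3   3   3
  3   0   0   0   0   6   6   6   6   6   6   6   7
  4   0   0   0   0   6   6   6  11  11  11  11  17
  5   0   0   0   1   6   6   6  11  11  11  12  17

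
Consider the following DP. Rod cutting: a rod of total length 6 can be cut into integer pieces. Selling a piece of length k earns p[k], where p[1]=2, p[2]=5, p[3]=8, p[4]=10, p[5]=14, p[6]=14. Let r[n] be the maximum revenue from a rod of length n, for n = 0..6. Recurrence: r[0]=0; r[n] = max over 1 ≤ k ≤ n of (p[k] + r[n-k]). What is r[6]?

   n    0    1    2    3    4    5    6
r[n]    0    2    5    8   10   14   16

16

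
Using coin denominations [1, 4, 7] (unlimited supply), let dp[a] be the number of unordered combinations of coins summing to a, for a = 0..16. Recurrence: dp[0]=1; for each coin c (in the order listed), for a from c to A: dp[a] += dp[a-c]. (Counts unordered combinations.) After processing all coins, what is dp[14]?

after  coin     0     1     2     3     4     5     6     7     8     9    10    11    12    13    14    15    16
          1     1     1     1     1     1     1     1     1     1     1     1     1     1     1     1     1     1
          4     1     1     1     1     2     2     2     2     3     3     3     3     4     4     4     4     5
          7     1     1     1     1     2     2     2     3     4     4     4     5     6     6     7     8     9

7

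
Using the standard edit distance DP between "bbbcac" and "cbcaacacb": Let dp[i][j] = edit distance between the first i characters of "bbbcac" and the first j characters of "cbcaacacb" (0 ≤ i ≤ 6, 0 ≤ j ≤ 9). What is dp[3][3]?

2

   ''  c  b  c  a  a  c  a  c  b
''  0  1  2  3  4  5  6  7  8  9
 b  1  1  1  2  3  4  5  6  7  8
 b  2  2  1  2  3  4  5  6  7  7
 b  3  3  2  2  3  4  5  6  7  7
 c  4  3  3  2  3  4  4  5  6  7
 a  5  4  4  3  2  3  4  4  5  6
 c  6  5  5  4  3  3  3  4  4  5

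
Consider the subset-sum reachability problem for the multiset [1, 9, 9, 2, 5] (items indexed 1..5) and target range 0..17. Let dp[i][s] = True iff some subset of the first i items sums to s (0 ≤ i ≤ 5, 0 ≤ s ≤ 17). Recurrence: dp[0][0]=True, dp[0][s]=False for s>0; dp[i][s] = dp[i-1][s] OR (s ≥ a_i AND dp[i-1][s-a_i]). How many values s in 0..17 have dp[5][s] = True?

i\s   0   1   2   3   4   5   6   7   8   9  10  11  12  13  14  15  16  17
  0   T   F   F   F   F   F   F   F   F   F   F   F   F   F   F   F   F   F
  1   T   T   F   F   F   F   F   F   F   F   F   F   F   F   F   F   F   F
  2   T   T   F   F   F   F   F   F   F   T   T   F   F   F   F   F   F   F
  3   T   T   F   F   F   F   F   F   F   T   T   F   F   F   F   F   F   F
  4   T   T   T   T   F   F   F   F   F   T   T   T   T   F   F   F   F   F
  5   T   T   T   T   F   T   T   T   T   T   T   T   T   F   T   T   T   T

16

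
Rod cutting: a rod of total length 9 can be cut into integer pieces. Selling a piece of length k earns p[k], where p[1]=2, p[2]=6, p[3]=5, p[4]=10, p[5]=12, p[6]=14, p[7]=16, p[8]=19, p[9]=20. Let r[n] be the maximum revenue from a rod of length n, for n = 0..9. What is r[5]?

   n    0    1    2    3    4    5    6    7    8    9
r[n]    0    2    6    8   12   14   18   20   24   26

14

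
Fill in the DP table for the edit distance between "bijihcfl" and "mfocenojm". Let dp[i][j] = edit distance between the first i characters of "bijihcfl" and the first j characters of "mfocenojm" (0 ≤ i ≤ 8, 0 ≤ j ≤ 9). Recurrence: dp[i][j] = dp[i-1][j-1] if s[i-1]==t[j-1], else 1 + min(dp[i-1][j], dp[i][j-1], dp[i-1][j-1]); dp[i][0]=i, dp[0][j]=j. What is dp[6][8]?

8

   ''  m  f  o  c  e  n  o  j  m
''  0  1  2  3  4  5  6  7  8  9
 b  1  1  2  3  4  5  6  7  8  9
 i  2  2  2  3  4  5  6  7  8  9
 j  3  3  3  3  4  5  6  7  7  8
 i  4  4  4  4  4  5  6  7  8  8
 h  5  5  5  5  5  5  6  7  8  9
 c  6  6  6  6  5  6  6  7  8  9
 f  7  7  6  7  6  6  7  7  8  9
 l  8  8  7  7  7  7  7  8  8  9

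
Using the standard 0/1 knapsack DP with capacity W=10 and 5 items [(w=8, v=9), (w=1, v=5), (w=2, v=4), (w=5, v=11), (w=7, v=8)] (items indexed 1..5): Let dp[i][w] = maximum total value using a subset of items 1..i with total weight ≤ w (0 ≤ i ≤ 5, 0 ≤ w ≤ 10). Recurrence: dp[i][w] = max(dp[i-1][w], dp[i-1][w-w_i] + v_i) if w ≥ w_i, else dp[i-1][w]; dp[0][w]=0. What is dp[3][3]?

9

i\w   0   1   2   3   4   5   6   7   8   9  10
  0   0   0   0   0   0   0   0   0   0   0   0
  1   0   0   0   0   0   0   0   0   9   9   9
  2   0   5   5   5   5   5   5   5   9  14  14
  3   0   5   5   9   9   9   9   9   9  14  14
  4   0   5   5   9   9  11  16  16  20  20  20
  5   0   5   5   9   9  11  16  16  20  20  20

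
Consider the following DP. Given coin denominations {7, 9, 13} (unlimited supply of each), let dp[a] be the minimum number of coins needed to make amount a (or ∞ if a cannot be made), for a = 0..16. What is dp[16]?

2

 a  0  1  2  3  4  5  6  7  8  9 10 11 12 13 14 15 16
dp  0  -  -  -  -  -  -  1  -  1  -  -  -  1  2  -  2
(- denotes ∞ / unreachable)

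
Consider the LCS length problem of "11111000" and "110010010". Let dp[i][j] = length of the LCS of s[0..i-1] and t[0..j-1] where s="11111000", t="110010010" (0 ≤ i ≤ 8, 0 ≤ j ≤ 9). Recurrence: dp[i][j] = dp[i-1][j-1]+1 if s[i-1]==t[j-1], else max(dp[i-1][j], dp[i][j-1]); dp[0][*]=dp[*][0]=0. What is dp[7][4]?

4

   ''  1  1  0  0  1  0  0  1  0
''  0  0  0  0  0  0  0  0  0  0
 1  0  1  1  1  1  1  1  1  1  1
 1  0  1  2  2  2  2  2  2  2  2
 1  0  1  2  2  2  3  3  3  3  3
 1  0  1  2  2  2  3  3  3  4  4
 1  0  1  2  2  2  3  3  3  4  4
 0  0  1  2  3  3  3  4  4  4  5
 0  0  1  2  3  4  4  4  5  5  5
 0  0  1  2  3  4  4  5  5  5  6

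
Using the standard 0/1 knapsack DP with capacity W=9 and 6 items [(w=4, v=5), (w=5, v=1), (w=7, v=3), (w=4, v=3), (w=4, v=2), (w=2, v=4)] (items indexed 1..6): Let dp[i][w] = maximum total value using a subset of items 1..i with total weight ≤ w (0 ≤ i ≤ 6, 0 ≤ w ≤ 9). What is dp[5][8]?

8

i\w   0   1   2   3   4   5   6   7   8   9
  0   0   0   0   0   0   0   0   0   0   0
  1   0   0   0   0   5   5   5   5   5   5
  2   0   0   0   0   5   5   5   5   5   6
  3   0   0   0   0   5   5   5   5   5   6
  4   0   0   0   0   5   5   5   5   8   8
  5   0   0   0   0   5   5   5   5   8   8
  6   0   0   4   4   5   5   9   9   9   9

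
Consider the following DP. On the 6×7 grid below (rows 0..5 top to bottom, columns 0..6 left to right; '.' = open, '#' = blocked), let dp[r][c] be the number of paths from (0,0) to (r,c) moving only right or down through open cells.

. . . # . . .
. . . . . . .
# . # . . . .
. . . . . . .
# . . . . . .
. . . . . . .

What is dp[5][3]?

r\c   0   1   2   3   4   5   6
  0   1   1   1   0   0   0   0
  1   1   2   3   3   3   3   3
  2   0   2   0   3   6   9  12
  3   0   2   2   5  11  20  32
  4   0   2   4   9  20  40  72
  5   0   2   6  15  35  75 147

15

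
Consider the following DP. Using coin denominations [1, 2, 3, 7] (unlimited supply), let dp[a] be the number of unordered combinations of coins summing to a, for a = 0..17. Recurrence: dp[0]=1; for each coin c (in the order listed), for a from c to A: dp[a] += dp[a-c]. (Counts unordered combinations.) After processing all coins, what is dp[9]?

after  coin     0     1     2     3     4     5     6     7     8     9    10    11    12    13    14    15    16    17
          1     1     1     1     1     1     1     1     1     1     1     1     1     1     1     1     1     1     1
          2     1     1     2     2     3     3     4     4     5     5     6     6     7     7     8     8     9     9
          3     1     1     2     3     4     5     7     8    10    12    14    16    19    21    24    27    30    33
          7     1     1     2     3     4     5     7     9    11    14    17    20    24    28    33    38    44    50

14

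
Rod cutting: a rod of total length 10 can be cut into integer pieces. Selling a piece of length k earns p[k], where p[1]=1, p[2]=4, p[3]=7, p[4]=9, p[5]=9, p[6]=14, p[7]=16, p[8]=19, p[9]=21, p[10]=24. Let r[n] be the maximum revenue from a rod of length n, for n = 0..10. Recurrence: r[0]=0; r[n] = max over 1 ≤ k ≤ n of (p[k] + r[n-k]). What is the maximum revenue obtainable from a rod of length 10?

   n    0    1    2    3    4    5    6    7    8    9   10
r[n]    0    1    4    7    9   11   14   16   19   21   24

24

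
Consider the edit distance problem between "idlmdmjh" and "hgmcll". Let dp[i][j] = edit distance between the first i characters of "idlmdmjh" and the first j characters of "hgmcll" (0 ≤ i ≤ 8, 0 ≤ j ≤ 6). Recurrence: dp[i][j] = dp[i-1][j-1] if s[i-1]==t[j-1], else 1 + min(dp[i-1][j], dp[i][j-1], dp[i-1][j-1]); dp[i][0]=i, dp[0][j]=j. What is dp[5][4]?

   ''  h  g  m  c  l  l
''  0  1  2  3  4  5  6
 i  1  1  2  3  4  5  6
 d  2  2  2  3  4  5  6
 l  3  3  3  3  4  4  5
 m  4  4  4  3  4  5  5
 d  5  5  5  4  4  5  6
 m  6  6  6  5  5  5  6
 j  7  7  7  6  6  6  6
 h  8  7  8  7  7  7  7

4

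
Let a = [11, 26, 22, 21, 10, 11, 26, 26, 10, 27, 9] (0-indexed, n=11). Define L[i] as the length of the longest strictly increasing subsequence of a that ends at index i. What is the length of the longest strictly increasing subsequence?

4

   i    0    1    2    3    4    5    6    7    8    9   10
a[i]   11   26   22   21   10   11   26   26   10   27    9
L[i]    1    2    2    2    1    2    3    3    1    4    1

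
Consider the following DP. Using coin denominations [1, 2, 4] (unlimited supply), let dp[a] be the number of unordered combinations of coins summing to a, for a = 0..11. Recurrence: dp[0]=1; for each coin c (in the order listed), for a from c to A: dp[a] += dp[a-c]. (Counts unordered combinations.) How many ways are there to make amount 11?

12

after  coin     0     1     2     3     4     5     6     7     8     9    10    11
          1     1     1     1     1     1     1     1     1     1     1     1     1
          2     1     1     2     2     3     3     4     4     5     5     6     6
          4     1     1     2     2     4     4     6     6     9     9    12    12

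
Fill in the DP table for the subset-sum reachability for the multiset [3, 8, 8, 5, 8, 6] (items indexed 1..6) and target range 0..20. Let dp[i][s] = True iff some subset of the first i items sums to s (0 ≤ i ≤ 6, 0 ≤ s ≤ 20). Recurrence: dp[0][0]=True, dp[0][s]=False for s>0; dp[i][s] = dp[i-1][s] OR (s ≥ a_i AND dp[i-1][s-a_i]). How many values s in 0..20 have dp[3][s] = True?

6

i\s   0   1   2   3   4   5   6   7   8   9  10  11  12  13  14  15  16  17  18  19  20
  0   T   F   F   F   F   F   F   F   F   F   F   F   F   F   F   F   F   F   F   F   F
  1   T   F   F   T   F   F   F   F   F   F   F   F   F   F   F   F   F   F   F   F   F
  2   T   F   F   T   F   F   F   F   T   F   F   T   F   F   F   F   F   F   F   F   F
  3   T   F   F   T   F   F   F   F   T   F   F   T   F   F   F   F   T   F   F   T   F
  4   T   F   F   T   F   T   F   F   T   F   F   T   F   T   F   F   T   F   F   T   F
  5   T   F   F   T   F   T   F   F   T   F   F   T   F   T   F   F   T   F   F   T   F
  6   T   F   F   T   F   T   T   F   T   T   F   T   F   T   T   F   T   T   F   T   F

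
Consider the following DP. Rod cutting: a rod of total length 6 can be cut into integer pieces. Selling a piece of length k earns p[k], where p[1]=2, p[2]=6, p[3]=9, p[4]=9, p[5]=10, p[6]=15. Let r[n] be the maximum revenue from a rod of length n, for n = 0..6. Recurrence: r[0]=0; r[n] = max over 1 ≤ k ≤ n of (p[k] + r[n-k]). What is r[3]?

9

   n    0    1    2    3    4    5    6
r[n]    0    2    6    9   12   15   18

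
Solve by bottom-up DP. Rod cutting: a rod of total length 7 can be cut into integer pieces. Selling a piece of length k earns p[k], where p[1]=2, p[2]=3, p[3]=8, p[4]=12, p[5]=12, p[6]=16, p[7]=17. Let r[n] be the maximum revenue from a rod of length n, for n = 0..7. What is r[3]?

8

   n    0    1    2    3    4    5    6    7
r[n]    0    2    4    8   12   14   16   20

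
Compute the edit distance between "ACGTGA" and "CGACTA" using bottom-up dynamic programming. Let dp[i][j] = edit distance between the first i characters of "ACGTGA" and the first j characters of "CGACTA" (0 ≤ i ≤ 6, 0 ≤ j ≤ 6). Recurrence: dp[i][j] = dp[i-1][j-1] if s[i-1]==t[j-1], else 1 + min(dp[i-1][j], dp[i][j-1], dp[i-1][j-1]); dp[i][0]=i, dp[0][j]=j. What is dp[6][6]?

4

   ''  C  G  A  C  T  A
''  0  1  2  3  4  5  6
 A  1  1  2  2  3  4  5
 C  2  1  2  3  2  3  4
 G  3  2  1  2  3  3  4
 T  4  3  2  2  3  3  4
 G  5  4  3  3  3  4  4
 A  6  5  4  3  4  4  4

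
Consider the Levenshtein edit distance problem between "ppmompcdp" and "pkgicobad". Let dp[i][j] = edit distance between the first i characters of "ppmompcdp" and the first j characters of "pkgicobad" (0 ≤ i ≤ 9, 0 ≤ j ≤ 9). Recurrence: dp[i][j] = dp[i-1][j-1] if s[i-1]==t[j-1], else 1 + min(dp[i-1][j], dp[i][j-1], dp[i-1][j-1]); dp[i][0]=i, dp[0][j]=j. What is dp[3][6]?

   ''  p  k  g  i  c  o  b  a  d
''  0  1  2  3  4  5  6  7  8  9
 p  1  0  1  2  3  4  5  6  7  8
 p  2  1  1  2  3  4  5  6  7  8
 m  3  2  2  2  3  4  5  6  7  8
 o  4  3  3  3  3  4  4  5  6  7
 m  5  4  4  4  4  4  5  5  6  7
 p  6  5  5  5  5  5  5  6  6  7
 c  7  6  6  6  6  5  6  6  7  7
 d  8  7  7  7  7  6  6  7  7  7
 p  9  8  8  8  8  7  7  7  8  8

5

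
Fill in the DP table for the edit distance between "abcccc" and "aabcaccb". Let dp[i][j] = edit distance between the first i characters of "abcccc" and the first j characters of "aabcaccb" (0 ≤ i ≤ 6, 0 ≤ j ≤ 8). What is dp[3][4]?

1

   ''  a  a  b  c  a  c  c  b
''  0  1  2  3  4  5  6  7  8
 a  1  0  1  2  3  4  5  6  7
 b  2  1  1  1  2  3  4  5  6
 c  3  2  2  2  1  2  3  4  5
 c  4  3  3  3  2  2  2  3  4
 c  5  4  4  4  3  3  2  2  3
 c  6  5  5  5  4  4  3  2  3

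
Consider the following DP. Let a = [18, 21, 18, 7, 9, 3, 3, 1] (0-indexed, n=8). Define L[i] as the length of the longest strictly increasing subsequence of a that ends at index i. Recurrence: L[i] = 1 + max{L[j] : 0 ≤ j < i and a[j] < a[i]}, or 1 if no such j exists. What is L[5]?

   i    0    1    2    3    4    5    6    7
a[i]   18   21   18    7    9    3    3    1
L[i]    1    2    1    1    2    1    1    1

1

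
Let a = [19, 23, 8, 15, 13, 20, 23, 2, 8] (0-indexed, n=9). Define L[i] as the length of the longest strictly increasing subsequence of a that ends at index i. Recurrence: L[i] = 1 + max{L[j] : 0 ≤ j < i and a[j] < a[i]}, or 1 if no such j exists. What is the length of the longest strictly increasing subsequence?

   i    0    1    2    3    4    5    6    7    8
a[i]   19   23    8   15   13   20   23    2    8
L[i]    1    2    1    2    2    3    4    1    2

4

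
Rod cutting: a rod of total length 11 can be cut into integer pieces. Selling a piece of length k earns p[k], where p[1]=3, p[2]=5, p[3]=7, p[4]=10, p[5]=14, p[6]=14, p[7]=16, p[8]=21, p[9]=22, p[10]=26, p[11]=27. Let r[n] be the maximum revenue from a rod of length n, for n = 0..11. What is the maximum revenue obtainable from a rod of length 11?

33

   n    0    1    2    3    4    5    6    7    8    9   10   11
r[n]    0    3    6    9   12   15   18   21   24   27   30   33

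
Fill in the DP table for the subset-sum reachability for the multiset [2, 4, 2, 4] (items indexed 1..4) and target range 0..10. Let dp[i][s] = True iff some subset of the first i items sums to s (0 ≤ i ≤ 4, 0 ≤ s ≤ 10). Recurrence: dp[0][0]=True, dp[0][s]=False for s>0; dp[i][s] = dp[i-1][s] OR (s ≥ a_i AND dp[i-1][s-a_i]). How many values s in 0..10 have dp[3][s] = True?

5

i\s   0   1   2   3   4   5   6   7   8   9  10
  0   T   F   F   F   F   F   F   F   F   F   F
  1   T   F   T   F   F   F   F   F   F   F   F
  2   T   F   T   F   T   F   T   F   F   F   F
  3   T   F   T   F   T   F   T   F   T   F   F
  4   T   F   T   F   T   F   T   F   T   F   T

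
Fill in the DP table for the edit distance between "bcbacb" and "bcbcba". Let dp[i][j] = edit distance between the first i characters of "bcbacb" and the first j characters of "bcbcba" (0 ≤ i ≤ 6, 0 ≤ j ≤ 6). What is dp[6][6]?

2

   ''  b  c  b  c  b  a
''  0  1  2  3  4  5  6
 b  1  0  1  2  3  4  5
 c  2  1  0  1  2  3  4
 b  3  2  1  0  1  2  3
 a  4  3  2  1  1  2  2
 c  5  4  3  2  1  2  3
 b  6  5  4  3  2  1  2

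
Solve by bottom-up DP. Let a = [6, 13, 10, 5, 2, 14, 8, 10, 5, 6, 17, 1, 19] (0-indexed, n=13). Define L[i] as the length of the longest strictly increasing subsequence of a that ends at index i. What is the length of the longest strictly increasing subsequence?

5

   i    0    1    2    3    4    5    6    7    8    9   10   11   12
a[i]    6   13   10    5    2   14    8   10    5    6   17    1   19
L[i]    1    2    2    1    1    3    2    3    2    3    4    1    5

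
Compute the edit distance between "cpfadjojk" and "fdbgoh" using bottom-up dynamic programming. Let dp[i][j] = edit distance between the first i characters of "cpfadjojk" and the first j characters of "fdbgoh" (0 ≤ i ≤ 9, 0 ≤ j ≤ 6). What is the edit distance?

7

   ''  f  d  b  g  o  h
''  0  1  2  3  4  5  6
 c  1  1  2  3  4  5  6
 p  2  2  2  3  4  5  6
 f  3  2  3  3  4  5  6
 a  4  3  3  4  4  5  6
 d  5  4  3  4  5  5  6
 j  6  5  4  4  5  6  6
 o  7  6  5  5  5  5  6
 j  8  7  6  6  6  6  6
 k  9  8  7  7  7  7  7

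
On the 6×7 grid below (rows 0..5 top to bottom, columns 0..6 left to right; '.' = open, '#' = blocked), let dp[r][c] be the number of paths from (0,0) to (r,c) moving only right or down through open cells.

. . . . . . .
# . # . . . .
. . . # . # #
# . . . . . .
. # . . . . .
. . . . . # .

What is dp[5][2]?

r\c   0   1   2   3   4   5   6
  0   1   1   1   1   1   1   1
  1   0   1   0   1   2   3   4
  2   0   1   1   0   2   0   0
  3   0   1   2   2   4   4   4
  4   0   0   2   4   8  12  16
  5   0   0   2   6  14   0  16

2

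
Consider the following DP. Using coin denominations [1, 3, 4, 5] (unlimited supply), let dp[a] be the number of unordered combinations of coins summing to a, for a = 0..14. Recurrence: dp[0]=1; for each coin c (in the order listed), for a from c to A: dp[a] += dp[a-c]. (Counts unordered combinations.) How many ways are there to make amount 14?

23

after  coin     0     1     2     3     4     5     6     7     8     9    10    11    12    13    14
          1     1     1     1     1     1     1     1     1     1     1     1     1     1     1     1
          3     1     1     1     2     2     2     3     3     3     4     4     4     5     5     5
          4     1     1     1     2     3     3     4     5     6     7     8     9    11    12    13
          5     1     1     1     2     3     4     5     6     8    10    12    14    17    20    23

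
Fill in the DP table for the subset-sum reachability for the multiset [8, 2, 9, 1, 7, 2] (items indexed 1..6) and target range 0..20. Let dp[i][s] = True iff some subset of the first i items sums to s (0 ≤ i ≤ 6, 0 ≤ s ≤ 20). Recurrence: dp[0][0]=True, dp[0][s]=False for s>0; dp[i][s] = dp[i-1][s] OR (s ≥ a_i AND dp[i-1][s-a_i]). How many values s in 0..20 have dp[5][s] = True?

16

i\s   0   1   2   3   4   5   6   7   8   9  10  11  12  13  14  15  16  17  18  19  20
  0   T   F   F   F   F   F   F   F   F   F   F   F   F   F   F   F   F   F   F   F   F
  1   T   F   F   F   F   F   F   F   T   F   F   F   F   F   F   F   F   F   F   F   F
  2   T   F   T   F   F   F   F   F   T   F   T   F   F   F   F   F   F   F   F   F   F
  3   T   F   T   F   F   F   F   F   T   T   T   T   F   F   F   F   F   T   F   T   F
  4   T   T   T   T   F   F   F   F   T   T   T   T   T   F   F   F   F   T   T   T   T
  5   T   T   T   T   F   F   F   T   T   T   T   T   T   F   F   T   T   T   T   T   T
  6   T   T   T   T   T   T   F   T   T   T   T   T   T   T   T   T   T   T   T   T   T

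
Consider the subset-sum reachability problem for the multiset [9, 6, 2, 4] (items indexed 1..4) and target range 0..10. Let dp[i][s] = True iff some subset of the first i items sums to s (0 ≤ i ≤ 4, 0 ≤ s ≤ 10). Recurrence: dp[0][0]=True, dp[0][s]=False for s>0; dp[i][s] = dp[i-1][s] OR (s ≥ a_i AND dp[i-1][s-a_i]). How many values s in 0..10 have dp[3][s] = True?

i\s   0   1   2   3   4   5   6   7   8   9  10
  0   T   F   F   F   F   F   F   F   F   F   F
  1   T   F   F   F   F   F   F   F   F   T   F
  2   T   F   F   F   F   F   T   F   F   T   F
  3   T   F   T   F   F   F   T   F   T   T   F
  4   T   F   T   F   T   F   T   F   T   T   T

5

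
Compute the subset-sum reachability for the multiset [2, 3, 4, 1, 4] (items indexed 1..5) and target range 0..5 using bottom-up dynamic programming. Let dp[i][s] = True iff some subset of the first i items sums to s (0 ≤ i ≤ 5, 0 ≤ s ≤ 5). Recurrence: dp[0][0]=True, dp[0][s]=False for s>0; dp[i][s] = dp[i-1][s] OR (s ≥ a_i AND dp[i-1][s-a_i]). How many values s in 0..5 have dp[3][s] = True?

i\s   0   1   2   3   4   5
  0   T   F   F   F   F   F
  1   T   F   T   F   F   F
  2   T   F   T   T   F   T
  3   T   F   T   T   T   T
  4   T   T   T   T   T   T
  5   T   T   T   T   T   T

5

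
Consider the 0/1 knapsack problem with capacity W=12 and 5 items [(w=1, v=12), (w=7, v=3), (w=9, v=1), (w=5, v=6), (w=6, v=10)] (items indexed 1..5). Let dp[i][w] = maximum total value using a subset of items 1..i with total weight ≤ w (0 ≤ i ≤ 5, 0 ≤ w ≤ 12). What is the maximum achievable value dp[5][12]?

i\w   0   1   2   3   4   5   6   7   8   9  10  11  12
  0   0   0   0   0   0   0   0   0   0   0   0   0   0
  1   0  12  12  12  12  12  12  12  12  12  12  12  12
  2   0  12  12  12  12  12  12  12  15  15  15  15  15
  3   0  12  12  12  12  12  12  12  15  15  15  15  15
  4   0  12  12  12  12  12  18  18  18  18  18  18  18
  5   0  12  12  12  12  12  18  22  22  22  22  22  28

28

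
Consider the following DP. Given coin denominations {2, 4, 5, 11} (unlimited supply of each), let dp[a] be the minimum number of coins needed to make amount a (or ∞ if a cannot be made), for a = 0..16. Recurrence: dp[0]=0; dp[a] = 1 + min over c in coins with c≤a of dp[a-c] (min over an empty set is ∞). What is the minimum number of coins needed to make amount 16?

 a  0  1  2  3  4  5  6  7  8  9 10 11 12 13 14 15 16
dp  0  -  1  -  1  1  2  2  2  2  2  1  3  2  3  2  2
(- denotes ∞ / unreachable)

2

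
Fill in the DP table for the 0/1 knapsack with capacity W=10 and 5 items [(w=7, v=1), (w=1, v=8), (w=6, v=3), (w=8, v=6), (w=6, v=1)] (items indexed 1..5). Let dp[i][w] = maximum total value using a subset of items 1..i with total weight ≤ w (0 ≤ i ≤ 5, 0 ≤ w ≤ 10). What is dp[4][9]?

14

i\w   0   1   2   3   4   5   6   7   8   9  10
  0   0   0   0   0   0   0   0   0   0   0   0
  1   0   0   0   0   0   0   0   1   1   1   1
  2   0   8   8   8   8   8   8   8   9   9   9
  3   0   8   8   8   8   8   8  11  11  11  11
  4   0   8   8   8   8   8   8  11  11  14  14
  5   0   8   8   8   8   8   8  11  11  14  14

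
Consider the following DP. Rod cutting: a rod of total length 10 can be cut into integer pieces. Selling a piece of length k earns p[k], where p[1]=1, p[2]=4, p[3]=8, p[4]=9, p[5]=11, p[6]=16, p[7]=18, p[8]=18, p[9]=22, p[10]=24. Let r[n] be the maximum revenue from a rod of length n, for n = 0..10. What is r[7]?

18

   n    0    1    2    3    4    5    6    7    8    9   10
r[n]    0    1    4    8    9   12   16   18   20   24   26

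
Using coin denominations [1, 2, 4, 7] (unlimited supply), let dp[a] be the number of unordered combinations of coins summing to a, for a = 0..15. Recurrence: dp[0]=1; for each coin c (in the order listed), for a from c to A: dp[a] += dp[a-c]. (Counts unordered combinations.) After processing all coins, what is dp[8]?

after  coin     0     1     2     3     4     5     6     7     8     9    10    11    12    13    14    15
          1     1     1     1     1     1     1     1     1     1     1     1     1     1     1     1     1
          2     1     1     2     2     3     3     4     4     5     5     6     6     7     7     8     8
          4     1     1     2     2     4     4     6     6     9     9    12    12    16    16    20    20
          7     1     1     2     2     4     4     6     7    10    11    14    16    20    22    27    30

10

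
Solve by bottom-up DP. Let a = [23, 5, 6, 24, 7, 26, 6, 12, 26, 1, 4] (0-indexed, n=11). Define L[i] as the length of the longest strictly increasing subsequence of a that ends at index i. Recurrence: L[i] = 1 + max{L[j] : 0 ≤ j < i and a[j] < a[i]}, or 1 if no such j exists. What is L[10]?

   i    0    1    2    3    4    5    6    7    8    9   10
a[i]   23    5    6   24    7   26    6   12   26    1    4
L[i]    1    1    2    3    3    4    2    4    5    1    2

2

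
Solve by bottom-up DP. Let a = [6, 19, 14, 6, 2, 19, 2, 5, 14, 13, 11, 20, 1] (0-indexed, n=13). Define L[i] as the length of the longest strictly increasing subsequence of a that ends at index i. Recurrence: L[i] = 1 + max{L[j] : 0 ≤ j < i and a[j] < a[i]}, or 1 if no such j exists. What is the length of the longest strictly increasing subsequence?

   i    0    1    2    3    4    5    6    7    8    9   10   11   12
a[i]    6   19   14    6    2   19    2    5   14   13   11   20    1
L[i]    1    2    2    1    1    3    1    2    3    3    3    4    1

4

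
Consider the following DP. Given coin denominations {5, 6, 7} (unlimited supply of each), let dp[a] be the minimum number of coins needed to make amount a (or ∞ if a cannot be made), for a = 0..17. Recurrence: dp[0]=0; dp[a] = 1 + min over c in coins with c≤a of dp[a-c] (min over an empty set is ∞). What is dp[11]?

 a  0  1  2  3  4  5  6  7  8  9 10 11 12 13 14 15 16 17
dp  0  -  -  -  -  1  1  1  -  -  2  2  2  2  2  3  3  3
(- denotes ∞ / unreachable)

2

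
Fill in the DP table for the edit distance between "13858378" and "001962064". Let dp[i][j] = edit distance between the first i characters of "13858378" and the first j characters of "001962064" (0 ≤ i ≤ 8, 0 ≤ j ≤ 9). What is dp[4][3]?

   ''  0  0  1  9  6  2  0  6  4
''  0  1  2  3  4  5  6  7  8  9
 1  1  1  2  2  3  4  5  6  7  8
 3  2  2  2  3  3  4  5  6  7  8
 8  3  3  3  3  4  4  5  6  7  8
 5  4  4  4  4  4  5  5  6  7  8
 8  5  5  5  5  5  5  6  6  7  8
 3  6  6  6  6  6  6  6  7  7  8
 7  7  7  7  7  7  7  7  7  8  8
 8  8  8  8  8  8  8  8  8  8  9

4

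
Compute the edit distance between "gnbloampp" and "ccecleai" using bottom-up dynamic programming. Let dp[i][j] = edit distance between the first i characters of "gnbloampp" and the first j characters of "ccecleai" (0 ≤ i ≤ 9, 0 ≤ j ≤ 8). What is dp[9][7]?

   ''  c  c  e  c  l  e  a  i
''  0  1  2  3  4  5  6  7  8
 g  1  1  2  3  4  5  6  7  8
 n  2  2  2  3  4  5  6  7  8
 b  3  3  3  3  4  5  6  7  8
 l  4  4  4  4  4  4  5  6  7
 o  5  5  5  5  5  5  5  6  7
 a  6  6  6  6  6  6  6  5  6
 m  7  7  7  7  7  7  7  6  6
 p  8  8  8  8  8  8  8  7  7
 p  9  9  9  9  9  9  9  8  8

8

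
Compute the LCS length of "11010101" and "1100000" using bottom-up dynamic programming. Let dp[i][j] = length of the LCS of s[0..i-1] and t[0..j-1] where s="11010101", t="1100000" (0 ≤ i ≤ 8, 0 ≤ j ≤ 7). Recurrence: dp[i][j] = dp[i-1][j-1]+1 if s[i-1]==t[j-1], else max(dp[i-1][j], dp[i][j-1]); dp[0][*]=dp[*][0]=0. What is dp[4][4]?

3

   ''  1  1  0  0  0  0  0
''  0  0  0  0  0  0  0  0
 1  0  1  1  1  1  1  1  1
 1  0  1  2  2  2  2  2  2
 0  0  1  2  3  3  3  3  3
 1  0  1  2  3  3  3  3  3
 0  0  1  2  3  4  4  4  4
 1  0  1  2  3  4  4  4  4
 0  0  1  2  3  4  5  5  5
 1  0  1  2  3  4  5  5  5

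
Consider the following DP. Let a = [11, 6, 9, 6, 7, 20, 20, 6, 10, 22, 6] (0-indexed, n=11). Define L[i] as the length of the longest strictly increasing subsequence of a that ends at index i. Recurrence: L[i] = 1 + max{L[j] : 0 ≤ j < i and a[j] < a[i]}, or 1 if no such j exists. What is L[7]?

   i    0    1    2    3    4    5    6    7    8    9   10
a[i]   11    6    9    6    7   20   20    6   10   22    6
L[i]    1    1    2    1    2    3    3    1    3    4    1

1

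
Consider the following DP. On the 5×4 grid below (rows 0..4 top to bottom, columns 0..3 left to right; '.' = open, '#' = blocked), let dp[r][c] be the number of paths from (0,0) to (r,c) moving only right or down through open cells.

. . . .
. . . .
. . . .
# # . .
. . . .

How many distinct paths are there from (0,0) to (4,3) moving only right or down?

r\c   0   1   2   3
  0   1   1   1   1
  1   1   2   3   4
  2   1   3   6  10
  3   0   0   6  16
  4   0   0   6  22

22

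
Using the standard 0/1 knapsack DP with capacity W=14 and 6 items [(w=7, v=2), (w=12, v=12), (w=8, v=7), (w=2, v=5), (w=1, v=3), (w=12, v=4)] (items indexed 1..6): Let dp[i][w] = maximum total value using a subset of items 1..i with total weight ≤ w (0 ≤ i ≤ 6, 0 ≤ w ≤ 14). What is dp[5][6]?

i\w   0   1   2   3   4   5   6   7   8   9  10  11  12  13  14
  0   0   0   0   0   0   0   0   0   0   0   0   0   0   0   0
  1   0   0   0   0   0   0   0   2   2   2   2   2   2   2   2
  2   0   0   0   0   0   0   0   2   2   2   2   2  12  12  12
  3   0   0   0   0   0   0   0   2   7   7   7   7  12  12  12
  4   0   0   5   5   5   5   5   5   7   7  12  12  12  12  17
  5   0   3   5   8   8   8   8   8   8  10  12  15  15  15  17
  6   0   3   5   8   8   8   8   8   8  10  12  15  15  15  17

8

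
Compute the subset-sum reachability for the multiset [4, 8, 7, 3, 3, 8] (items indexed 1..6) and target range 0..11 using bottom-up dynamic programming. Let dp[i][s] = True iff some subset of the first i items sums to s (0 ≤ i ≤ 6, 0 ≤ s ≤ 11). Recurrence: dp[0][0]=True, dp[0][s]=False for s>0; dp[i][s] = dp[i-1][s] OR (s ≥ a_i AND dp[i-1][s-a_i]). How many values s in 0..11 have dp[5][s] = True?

8

i\s   0   1   2   3   4   5   6   7   8   9  10  11
  0   T   F   F   F   F   F   F   F   F   F   F   F
  1   T   F   F   F   T   F   F   F   F   F   F   F
  2   T   F   F   F   T   F   F   F   T   F   F   F
  3   T   F   F   F   T   F   F   T   T   F   F   T
  4   T   F   F   T   T   F   F   T   T   F   T   T
  5   T   F   F   T   T   F   T   T   T   F   T   T
  6   T   F   F   T   T   F   T   T   T   F   T   T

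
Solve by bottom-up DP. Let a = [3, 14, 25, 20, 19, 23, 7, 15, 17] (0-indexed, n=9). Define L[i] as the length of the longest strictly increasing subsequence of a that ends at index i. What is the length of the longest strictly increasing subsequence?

   i    0    1    2    3    4    5    6    7    8
a[i]    3   14   25   20   19   23    7   15   17
L[i]    1    2    3    3    3    4    2    3    4

4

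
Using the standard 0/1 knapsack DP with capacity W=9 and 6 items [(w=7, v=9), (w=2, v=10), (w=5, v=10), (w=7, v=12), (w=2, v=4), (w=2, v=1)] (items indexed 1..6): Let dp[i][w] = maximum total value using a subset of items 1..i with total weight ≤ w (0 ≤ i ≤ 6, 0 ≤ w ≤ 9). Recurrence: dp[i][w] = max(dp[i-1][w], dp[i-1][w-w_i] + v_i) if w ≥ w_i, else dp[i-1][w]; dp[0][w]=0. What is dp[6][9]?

24

i\w   0   1   2   3   4   5   6   7   8   9
  0   0   0   0   0   0   0   0   0   0   0
  1   0   0   0   0   0   0   0   9   9   9
  2   0   0  10  10  10  10  10  10  10  19
  3   0   0  10  10  10  10  10  20  20  20
  4   0   0  10  10  10  10  10  20  20  22
  5   0   0  10  10  14  14  14  20  20  24
  6   0   0  10  10  14  14  15  20  20  24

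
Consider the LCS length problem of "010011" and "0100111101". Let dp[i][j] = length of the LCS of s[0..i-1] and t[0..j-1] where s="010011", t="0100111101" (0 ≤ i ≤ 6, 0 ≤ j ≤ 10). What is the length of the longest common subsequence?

   ''  0  1  0  0  1  1  1  1  0  1
''  0  0  0  0  0  0  0  0  0  0  0
 0  0  1  1  1  1  1  1  1  1  1  1
 1  0  1  2  2  2  2  2  2  2  2  2
 0  0  1  2  3  3  3  3  3  3  3  3
 0  0  1  2  3  4  4  4  4  4  4  4
 1  0  1  2  3  4  5  5  5  5  5  5
 1  0  1  2  3  4  5  6  6  6  6  6

6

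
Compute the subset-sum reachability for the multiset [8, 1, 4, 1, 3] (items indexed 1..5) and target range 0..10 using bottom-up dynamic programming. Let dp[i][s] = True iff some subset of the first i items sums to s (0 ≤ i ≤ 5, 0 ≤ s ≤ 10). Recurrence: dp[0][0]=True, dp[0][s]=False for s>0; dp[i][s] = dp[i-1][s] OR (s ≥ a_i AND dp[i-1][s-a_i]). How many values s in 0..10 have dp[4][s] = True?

i\s   0   1   2   3   4   5   6   7   8   9  10
  0   T   F   F   F   F   F   F   F   F   F   F
  1   T   F   F   F   F   F   F   F   T   F   F
  2   T   T   F   F   F   F   F   F   T   T   F
  3   T   T   F   F   T   T   F   F   T   T   F
  4   T   T   T   F   T   T   T   F   T   T   T
  5   T   T   T   T   T   T   T   T   T   T   T

9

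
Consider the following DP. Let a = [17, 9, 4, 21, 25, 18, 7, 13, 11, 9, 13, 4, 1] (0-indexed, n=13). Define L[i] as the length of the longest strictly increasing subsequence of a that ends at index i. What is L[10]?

4

   i    0    1    2    3    4    5    6    7    8    9   10   11   12
a[i]   17    9    4   21   25   18    7   13   11    9   13    4    1
L[i]    1    1    1    2    3    2    2    3    3    3    4    1    1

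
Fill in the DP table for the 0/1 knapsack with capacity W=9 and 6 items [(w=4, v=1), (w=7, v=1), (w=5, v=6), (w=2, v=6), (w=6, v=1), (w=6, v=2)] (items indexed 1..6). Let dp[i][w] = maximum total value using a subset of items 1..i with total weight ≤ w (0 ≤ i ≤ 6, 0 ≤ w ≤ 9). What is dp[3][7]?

6

i\w   0   1   2   3   4   5   6   7   8   9
  0   0   0   0   0   0   0   0   0   0   0
  1   0   0   0   0   1   1   1   1   1   1
  2   0   0   0   0   1   1   1   1   1   1
  3   0   0   0   0   1   6   6   6   6   7
  4   0   0   6   6   6   6   7  12  12  12
  5   0   0   6   6   6   6   7  12  12  12
  6   0   0   6   6   6   6   7  12  12  12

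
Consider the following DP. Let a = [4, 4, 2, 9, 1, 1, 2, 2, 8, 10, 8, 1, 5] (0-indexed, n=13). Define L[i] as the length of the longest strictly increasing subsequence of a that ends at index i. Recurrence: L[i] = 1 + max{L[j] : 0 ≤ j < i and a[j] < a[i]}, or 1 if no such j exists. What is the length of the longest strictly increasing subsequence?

   i    0    1    2    3    4    5    6    7    8    9   10   11   12
a[i]    4    4    2    9    1    1    2    2    8   10    8    1    5
L[i]    1    1    1    2    1    1    2    2    3    4    3    1    3

4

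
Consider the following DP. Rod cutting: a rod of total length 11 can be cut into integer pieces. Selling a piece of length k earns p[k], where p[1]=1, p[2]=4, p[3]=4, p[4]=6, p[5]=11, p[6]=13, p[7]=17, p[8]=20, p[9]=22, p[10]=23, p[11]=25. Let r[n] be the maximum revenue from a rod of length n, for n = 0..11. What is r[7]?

   n    0    1    2    3    4    5    6    7    8    9   10   11
r[n]    0    1    4    5    8   11   13   17   20   22   24   26

17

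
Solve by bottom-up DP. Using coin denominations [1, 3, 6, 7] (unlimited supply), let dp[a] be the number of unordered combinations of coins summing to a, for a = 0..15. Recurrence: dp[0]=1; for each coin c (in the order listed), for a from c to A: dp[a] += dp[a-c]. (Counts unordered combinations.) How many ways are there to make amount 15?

after  coin     0     1     2     3     4     5     6     7     8     9    10    11    12    13    14    15
          1     1     1     1     1     1     1     1     1     1     1     1     1     1     1     1     1
          3     1     1     1     2     2     2     3     3     3     4     4     4     5     5     5     6
          6     1     1     1     2     2     2     4     4     4     6     6     6     9     9     9    12
          7     1     1     1     2     2     2     4     5     5     7     8     8    11    13    14    17

17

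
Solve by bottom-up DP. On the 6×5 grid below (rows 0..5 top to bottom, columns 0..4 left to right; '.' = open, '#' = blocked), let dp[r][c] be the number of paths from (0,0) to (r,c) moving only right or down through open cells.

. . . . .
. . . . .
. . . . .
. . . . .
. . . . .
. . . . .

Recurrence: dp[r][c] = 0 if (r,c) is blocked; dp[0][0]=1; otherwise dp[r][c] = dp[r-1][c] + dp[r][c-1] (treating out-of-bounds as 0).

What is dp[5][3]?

56

r\c   0   1   2   3   4
  0   1   1   1   1   1
  1   1   2   3   4   5
  2   1   3   6  10  15
  3   1   4  10  20  35
  4   1   5  15  35  70
  5   1   6  21  56 126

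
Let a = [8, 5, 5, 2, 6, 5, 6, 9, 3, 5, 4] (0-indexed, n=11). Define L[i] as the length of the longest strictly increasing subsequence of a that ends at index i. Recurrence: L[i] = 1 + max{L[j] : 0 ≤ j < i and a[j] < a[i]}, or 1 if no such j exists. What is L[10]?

3

   i    0    1    2    3    4    5    6    7    8    9   10
a[i]    8    5    5    2    6    5    6    9    3    5    4
L[i]    1    1    1    1    2    2    3    4    2    3    3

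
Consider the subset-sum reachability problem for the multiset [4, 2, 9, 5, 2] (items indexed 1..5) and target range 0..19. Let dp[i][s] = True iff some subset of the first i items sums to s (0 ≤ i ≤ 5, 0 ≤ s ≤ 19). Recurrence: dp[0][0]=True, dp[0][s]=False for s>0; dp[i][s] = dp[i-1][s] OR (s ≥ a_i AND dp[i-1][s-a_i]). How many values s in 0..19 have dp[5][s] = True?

i\s   0   1   2   3   4   5   6   7   8   9  10  11  12  13  14  15  16  17  18  19
  0   T   F   F   F   F   F   F   F   F   F   F   F   F   F   F   F   F   F   F   F
  1   T   F   F   F   T   F   F   F   F   F   F   F   F   F   F   F   F   F   F   F
  2   T   F   T   F   T   F   T   F   F   F   F   F   F   F   F   F   F   F   F   F
  3   T   F   T   F   T   F   T   F   F   T   F   T   F   T   F   T   F   F   F   F
  4   T   F   T   F   T   T   T   T   F   T   F   T   F   T   T   T   T   F   T   F
  5   T   F   T   F   T   T   T   T   T   T   F   T   F   T   T   T   T   T   T   F

15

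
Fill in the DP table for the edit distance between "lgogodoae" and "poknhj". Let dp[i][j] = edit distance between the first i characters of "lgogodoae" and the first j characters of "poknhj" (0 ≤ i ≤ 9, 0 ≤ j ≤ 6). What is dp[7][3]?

6

   ''  p  o  k  n  h  j
''  0  1  2  3  4  5  6
 l  1  1  2  3  4  5  6
 g  2  2  2  3  4  5  6
 o  3  3  2  3  4  5  6
 g  4  4  3  3  4  5  6
 o  5  5  4  4  4  5  6
 d  6  6  5  5  5  5  6
 o  7  7  6  6  6  6  6
 a  8  8  7  7  7  7  7
 e  9  9  8  8  8  8  8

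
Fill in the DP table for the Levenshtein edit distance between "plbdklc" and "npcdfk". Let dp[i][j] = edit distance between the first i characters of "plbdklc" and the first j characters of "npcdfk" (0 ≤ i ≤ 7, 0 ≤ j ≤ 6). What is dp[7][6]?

6

   ''  n  p  c  d  f  k
''  0  1  2  3  4  5  6
 p  1  1  1  2  3  4  5
 l  2  2  2  2  3  4  5
 b  3  3  3  3  3  4  5
 d  4  4  4  4  3  4  5
 k  5  5  5  5  4  4  4
 l  6  6  6  6  5  5  5
 c  7  7  7  6  6  6  6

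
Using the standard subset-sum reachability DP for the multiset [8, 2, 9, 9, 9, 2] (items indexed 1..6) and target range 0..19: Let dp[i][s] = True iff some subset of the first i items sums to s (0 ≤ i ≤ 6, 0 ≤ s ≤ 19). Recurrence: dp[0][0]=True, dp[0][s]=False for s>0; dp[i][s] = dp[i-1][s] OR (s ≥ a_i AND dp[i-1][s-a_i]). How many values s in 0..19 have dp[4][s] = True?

i\s   0   1   2   3   4   5   6   7   8   9  10  11  12  13  14  15  16  17  18  19
  0   T   F   F   F   F   F   F   F   F   F   F   F   F   F   F   F   F   F   F   F
  1   T   F   F   F   F   F   F   F   T   F   F   F   F   F   F   F   F   F   F   F
  2   T   F   T   F   F   F   F   F   T   F   T   F   F   F   F   F   F   F   F   F
  3   T   F   T   F   F   F   F   F   T   T   T   T   F   F   F   F   F   T   F   T
  4   T   F   T   F   F   F   F   F   T   T   T   T   F   F   F   F   F   T   T   T
  5   T   F   T   F   F   F   F   F   T   T   T   T   F   F   F   F   F   T   T   T
  6   T   F   T   F   T   F   F   F   T   T   T   T   T   T   F   F   F   T   T   T

9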